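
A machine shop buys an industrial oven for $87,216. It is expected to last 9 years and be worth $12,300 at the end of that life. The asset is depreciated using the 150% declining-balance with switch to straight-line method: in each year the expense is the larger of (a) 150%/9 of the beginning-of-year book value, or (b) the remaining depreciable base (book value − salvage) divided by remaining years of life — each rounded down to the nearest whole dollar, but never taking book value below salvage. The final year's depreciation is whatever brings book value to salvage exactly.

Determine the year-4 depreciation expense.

$8,412

Depreciable base = $87,216 − $12,300 = $74,916.
Year 1: DB = ⌊$87,216 × 150%/9⌋ = $14,536; SL = ⌊$74,916/9⌋ = $8,324 → take DB $14,536. Book value $72,680.
Year 2: DB = ⌊$72,680 × 150%/9⌋ = $12,113; SL = ⌊$60,380/8⌋ = $7,547 → take DB $12,113. Book value $60,567.
Year 3: DB = ⌊$60,567 × 150%/9⌋ = $10,094; SL = ⌊$48,267/7⌋ = $6,895 → take DB $10,094. Book value $50,473.
Year 4: DB = ⌊$50,473 × 150%/9⌋ = $8,412; SL = ⌊$38,173/6⌋ = $6,362 → take DB $8,412. Book value $42,061.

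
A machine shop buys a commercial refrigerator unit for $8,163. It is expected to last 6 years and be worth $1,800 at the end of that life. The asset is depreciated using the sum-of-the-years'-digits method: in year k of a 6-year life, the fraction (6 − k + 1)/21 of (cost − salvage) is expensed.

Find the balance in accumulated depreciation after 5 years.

$6,060

Depreciable base = $8,163 − $1,800 = $6,363.
Sum of the years' digits = 6+5+4+3+2+1 = 21.
Year 1: $6,363 × 6/21 = $1,818. Book value $6,345.
Year 2: $6,363 × 5/21 = $1,515. Book value $4,830.
Year 3: $6,363 × 4/21 = $1,212. Book value $3,618.
Year 4: $6,363 × 3/21 = $909. Book value $2,709.
Year 5: $6,363 × 2/21 = $606. Book value $2,103.
Accumulated through year 5 = $8,163 − $2,103 = $6,060.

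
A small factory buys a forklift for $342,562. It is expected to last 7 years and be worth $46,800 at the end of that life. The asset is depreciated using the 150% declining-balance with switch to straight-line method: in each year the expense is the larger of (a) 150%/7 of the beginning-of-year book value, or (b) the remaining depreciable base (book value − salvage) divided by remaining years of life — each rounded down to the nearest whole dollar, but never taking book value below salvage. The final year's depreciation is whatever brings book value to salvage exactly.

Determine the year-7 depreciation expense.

Depreciable base = $342,562 − $46,800 = $295,762.
Year 1: DB = ⌊$342,562 × 150%/7⌋ = $73,406; SL = ⌊$295,762/7⌋ = $42,251 → take DB $73,406. Book value $269,156.
Year 2: DB = ⌊$269,156 × 150%/7⌋ = $57,676; SL = ⌊$222,356/6⌋ = $37,059 → take DB $57,676. Book value $211,480.
Year 3: DB = ⌊$211,480 × 150%/7⌋ = $45,317; SL = ⌊$164,680/5⌋ = $32,936 → take DB $45,317. Book value $166,163.
Year 4: DB = ⌊$166,163 × 150%/7⌋ = $35,606; SL = ⌊$119,363/4⌋ = $29,840 → take DB $35,606. Book value $130,557.
Year 5: DB = ⌊$130,557 × 150%/7⌋ = $27,976; SL = ⌊$83,757/3⌋ = $27,919 → take DB $27,976. Book value $102,581.
Year 6: DB = ⌊$102,581 × 150%/7⌋ = $21,981; SL = ⌊$55,781/2⌋ = $27,890 → take SL $27,890. Book value $74,691.
Year 7 (final): $74,691 − $46,800 = $27,891. Book value $46,800.

$27,891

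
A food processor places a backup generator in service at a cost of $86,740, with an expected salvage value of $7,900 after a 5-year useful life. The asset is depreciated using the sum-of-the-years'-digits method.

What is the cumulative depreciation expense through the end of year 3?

$63,072

Depreciable base = $86,740 − $7,900 = $78,840.
Sum of the years' digits = 5+4+3+2+1 = 15.
Year 1: $78,840 × 5/15 = $26,280. Book value $60,460.
Year 2: $78,840 × 4/15 = $21,024. Book value $39,436.
Year 3: $78,840 × 3/15 = $15,768. Book value $23,668.
Accumulated through year 3 = $86,740 − $23,668 = $63,072.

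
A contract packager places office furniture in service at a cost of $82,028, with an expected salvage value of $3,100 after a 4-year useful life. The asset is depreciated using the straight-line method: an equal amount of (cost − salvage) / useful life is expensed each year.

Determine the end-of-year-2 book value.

$42,564

Depreciable base = $82,028 − $3,100 = $78,928.
Annual expense = $78,928 / 4 = $19,732.
End of year 1: book value $62,296.
End of year 2: book value $42,564.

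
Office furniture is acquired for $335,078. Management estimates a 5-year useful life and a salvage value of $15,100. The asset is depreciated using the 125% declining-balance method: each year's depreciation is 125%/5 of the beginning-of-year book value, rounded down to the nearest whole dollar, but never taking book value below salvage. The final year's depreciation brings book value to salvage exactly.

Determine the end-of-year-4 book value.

$106,022

Depreciable base = $335,078 − $15,100 = $319,978.
Year 1: ⌊$335,078 × 125%/5⌋ = $83,769. Book value $251,309.
Year 2: ⌊$251,309 × 125%/5⌋ = $62,827. Book value $188,482.
Year 3: ⌊$188,482 × 125%/5⌋ = $47,120. Book value $141,362.
Year 4: ⌊$141,362 × 125%/5⌋ = $35,340. Book value $106,022.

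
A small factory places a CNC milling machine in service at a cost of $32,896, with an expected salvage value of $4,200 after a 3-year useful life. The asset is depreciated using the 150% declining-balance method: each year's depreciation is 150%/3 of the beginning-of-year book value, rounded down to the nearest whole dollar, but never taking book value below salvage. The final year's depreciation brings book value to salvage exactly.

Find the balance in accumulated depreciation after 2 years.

$24,672

Depreciable base = $32,896 − $4,200 = $28,696.
Year 1: ⌊$32,896 × 150%/3⌋ = $16,448. Book value $16,448.
Year 2: ⌊$16,448 × 150%/3⌋ = $8,224. Book value $8,224.
Accumulated through year 2 = $32,896 − $8,224 = $24,672.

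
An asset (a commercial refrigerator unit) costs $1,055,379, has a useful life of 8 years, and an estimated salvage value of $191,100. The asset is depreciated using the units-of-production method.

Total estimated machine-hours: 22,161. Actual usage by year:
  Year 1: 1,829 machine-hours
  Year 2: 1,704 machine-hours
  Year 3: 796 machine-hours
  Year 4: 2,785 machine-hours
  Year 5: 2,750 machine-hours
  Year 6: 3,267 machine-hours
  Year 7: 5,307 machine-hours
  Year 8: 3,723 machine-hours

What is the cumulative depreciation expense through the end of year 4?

$277,446

Depreciable base = $1,055,379 − $191,100 = $864,279.
Rate = $864,279 / 22,161 machine-hours = $39 per machine-hour.
Year 1: 1,829 × $39 = $71,331. Book value $984,048.
Year 2: 1,704 × $39 = $66,456. Book value $917,592.
Year 3: 796 × $39 = $31,044. Book value $886,548.
Year 4: 2,785 × $39 = $108,615. Book value $777,933.
Accumulated through year 4 = $1,055,379 − $777,933 = $277,446.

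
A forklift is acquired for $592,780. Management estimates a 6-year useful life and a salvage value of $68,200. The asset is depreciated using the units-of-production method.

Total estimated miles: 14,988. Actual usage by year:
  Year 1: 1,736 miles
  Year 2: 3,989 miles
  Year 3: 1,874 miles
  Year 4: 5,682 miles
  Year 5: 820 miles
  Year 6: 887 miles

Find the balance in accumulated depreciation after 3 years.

$265,965

Depreciable base = $592,780 − $68,200 = $524,580.
Rate = $524,580 / 14,988 miles = $35 per mile.
Year 1: 1,736 × $35 = $60,760. Book value $532,020.
Year 2: 3,989 × $35 = $139,615. Book value $392,405.
Year 3: 1,874 × $35 = $65,590. Book value $326,815.
Accumulated through year 3 = $592,780 − $326,815 = $265,965.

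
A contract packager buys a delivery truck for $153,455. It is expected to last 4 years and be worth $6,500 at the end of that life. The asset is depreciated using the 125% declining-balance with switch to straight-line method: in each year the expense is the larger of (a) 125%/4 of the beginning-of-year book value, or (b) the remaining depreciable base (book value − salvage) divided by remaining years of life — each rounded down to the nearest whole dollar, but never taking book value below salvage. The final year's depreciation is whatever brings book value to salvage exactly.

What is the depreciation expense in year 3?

$33,000

Depreciable base = $153,455 − $6,500 = $146,955.
Year 1: DB = ⌊$153,455 × 125%/4⌋ = $47,954; SL = ⌊$146,955/4⌋ = $36,738 → take DB $47,954. Book value $105,501.
Year 2: DB = ⌊$105,501 × 125%/4⌋ = $32,969; SL = ⌊$99,001/3⌋ = $33,000 → take SL $33,000. Book value $72,501.
Year 3: DB = ⌊$72,501 × 125%/4⌋ = $22,656; SL = ⌊$66,001/2⌋ = $33,000 → take SL $33,000. Book value $39,501.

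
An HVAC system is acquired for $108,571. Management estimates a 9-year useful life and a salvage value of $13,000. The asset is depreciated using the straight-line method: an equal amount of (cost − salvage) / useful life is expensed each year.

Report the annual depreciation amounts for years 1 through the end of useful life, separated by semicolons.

Depreciable base = $108,571 − $13,000 = $95,571.
Annual expense = $95,571 / 9 = $10,619.
End of year 1: book value $97,952.
End of year 2: book value $87,333.
End of year 3: book value $76,714.
End of year 4: book value $66,095.
End of year 5: book value $55,476.
End of year 6: book value $44,857.
End of year 7: book value $34,238.
End of year 8: book value $23,619.
End of year 9: book value $13,000.

$10,619; $10,619; $10,619; $10,619; $10,619; $10,619; $10,619; $10,619; $10,619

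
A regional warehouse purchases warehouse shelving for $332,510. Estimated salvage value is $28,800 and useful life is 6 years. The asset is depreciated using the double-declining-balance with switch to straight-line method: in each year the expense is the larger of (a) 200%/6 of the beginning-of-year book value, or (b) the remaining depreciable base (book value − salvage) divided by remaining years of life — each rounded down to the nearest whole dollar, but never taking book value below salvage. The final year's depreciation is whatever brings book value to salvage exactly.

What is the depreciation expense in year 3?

$49,261

Depreciable base = $332,510 − $28,800 = $303,710.
Year 1: DB = ⌊$332,510 × 200%/6⌋ = $110,836; SL = ⌊$303,710/6⌋ = $50,618 → take DB $110,836. Book value $221,674.
Year 2: DB = ⌊$221,674 × 200%/6⌋ = $73,891; SL = ⌊$192,874/5⌋ = $38,574 → take DB $73,891. Book value $147,783.
Year 3: DB = ⌊$147,783 × 200%/6⌋ = $49,261; SL = ⌊$118,983/4⌋ = $29,745 → take DB $49,261. Book value $98,522.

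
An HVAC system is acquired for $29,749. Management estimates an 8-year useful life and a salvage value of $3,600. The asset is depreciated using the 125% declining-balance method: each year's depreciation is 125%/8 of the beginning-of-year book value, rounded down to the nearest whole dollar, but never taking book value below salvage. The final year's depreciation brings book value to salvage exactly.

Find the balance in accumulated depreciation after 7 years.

Depreciable base = $29,749 − $3,600 = $26,149.
Year 1: ⌊$29,749 × 125%/8⌋ = $4,648. Book value $25,101.
Year 2: ⌊$25,101 × 125%/8⌋ = $3,922. Book value $21,179.
Year 3: ⌊$21,179 × 125%/8⌋ = $3,309. Book value $17,870.
Year 4: ⌊$17,870 × 125%/8⌋ = $2,792. Book value $15,078.
Year 5: ⌊$15,078 × 125%/8⌋ = $2,355. Book value $12,723.
Year 6: ⌊$12,723 × 125%/8⌋ = $1,987. Book value $10,736.
Year 7: ⌊$10,736 × 125%/8⌋ = $1,677. Book value $9,059.
Accumulated through year 7 = $29,749 − $9,059 = $20,690.

$20,690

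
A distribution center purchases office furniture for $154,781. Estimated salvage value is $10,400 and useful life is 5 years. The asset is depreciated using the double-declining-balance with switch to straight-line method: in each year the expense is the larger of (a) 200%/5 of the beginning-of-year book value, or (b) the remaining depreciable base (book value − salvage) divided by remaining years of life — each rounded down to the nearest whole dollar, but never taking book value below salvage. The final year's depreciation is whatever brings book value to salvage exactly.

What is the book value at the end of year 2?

$55,722

Depreciable base = $154,781 − $10,400 = $144,381.
Year 1: DB = ⌊$154,781 × 200%/5⌋ = $61,912; SL = ⌊$144,381/5⌋ = $28,876 → take DB $61,912. Book value $92,869.
Year 2: DB = ⌊$92,869 × 200%/5⌋ = $37,147; SL = ⌊$82,469/4⌋ = $20,617 → take DB $37,147. Book value $55,722.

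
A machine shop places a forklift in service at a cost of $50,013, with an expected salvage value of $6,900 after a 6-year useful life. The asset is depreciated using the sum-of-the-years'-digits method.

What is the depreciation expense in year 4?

Depreciable base = $50,013 − $6,900 = $43,113.
Sum of the years' digits = 6+5+4+3+2+1 = 21.
Year 1: $43,113 × 6/21 = $12,318. Book value $37,695.
Year 2: $43,113 × 5/21 = $10,265. Book value $27,430.
Year 3: $43,113 × 4/21 = $8,212. Book value $19,218.
Year 4: $43,113 × 3/21 = $6,159. Book value $13,059.

$6,159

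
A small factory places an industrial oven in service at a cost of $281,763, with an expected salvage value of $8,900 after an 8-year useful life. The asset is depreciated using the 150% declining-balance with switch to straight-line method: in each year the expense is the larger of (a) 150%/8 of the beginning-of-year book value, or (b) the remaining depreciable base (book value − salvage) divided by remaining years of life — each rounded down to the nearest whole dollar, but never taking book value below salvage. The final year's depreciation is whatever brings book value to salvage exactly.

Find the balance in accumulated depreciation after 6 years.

$215,969

Depreciable base = $281,763 − $8,900 = $272,863.
Year 1: DB = ⌊$281,763 × 150%/8⌋ = $52,830; SL = ⌊$272,863/8⌋ = $34,107 → take DB $52,830. Book value $228,933.
Year 2: DB = ⌊$228,933 × 150%/8⌋ = $42,924; SL = ⌊$220,033/7⌋ = $31,433 → take DB $42,924. Book value $186,009.
Year 3: DB = ⌊$186,009 × 150%/8⌋ = $34,876; SL = ⌊$177,109/6⌋ = $29,518 → take DB $34,876. Book value $151,133.
Year 4: DB = ⌊$151,133 × 150%/8⌋ = $28,337; SL = ⌊$142,233/5⌋ = $28,446 → take SL $28,446. Book value $122,687.
Year 5: DB = ⌊$122,687 × 150%/8⌋ = $23,003; SL = ⌊$113,787/4⌋ = $28,446 → take SL $28,446. Book value $94,241.
Year 6: DB = ⌊$94,241 × 150%/8⌋ = $17,670; SL = ⌊$85,341/3⌋ = $28,447 → take SL $28,447. Book value $65,794.
Accumulated through year 6 = $281,763 − $65,794 = $215,969.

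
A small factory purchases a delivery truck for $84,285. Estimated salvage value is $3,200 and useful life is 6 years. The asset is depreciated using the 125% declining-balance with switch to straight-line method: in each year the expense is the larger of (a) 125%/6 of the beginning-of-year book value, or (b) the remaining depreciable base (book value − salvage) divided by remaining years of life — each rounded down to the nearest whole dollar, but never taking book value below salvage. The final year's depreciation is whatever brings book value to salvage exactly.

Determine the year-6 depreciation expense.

$12,407

Depreciable base = $84,285 − $3,200 = $81,085.
Year 1: DB = ⌊$84,285 × 125%/6⌋ = $17,559; SL = ⌊$81,085/6⌋ = $13,514 → take DB $17,559. Book value $66,726.
Year 2: DB = ⌊$66,726 × 125%/6⌋ = $13,901; SL = ⌊$63,526/5⌋ = $12,705 → take DB $13,901. Book value $52,825.
Year 3: DB = ⌊$52,825 × 125%/6⌋ = $11,005; SL = ⌊$49,625/4⌋ = $12,406 → take SL $12,406. Book value $40,419.
Year 4: DB = ⌊$40,419 × 125%/6⌋ = $8,420; SL = ⌊$37,219/3⌋ = $12,406 → take SL $12,406. Book value $28,013.
Year 5: DB = ⌊$28,013 × 125%/6⌋ = $5,836; SL = ⌊$24,813/2⌋ = $12,406 → take SL $12,406. Book value $15,607.
Year 6 (final): $15,607 − $3,200 = $12,407. Book value $3,200.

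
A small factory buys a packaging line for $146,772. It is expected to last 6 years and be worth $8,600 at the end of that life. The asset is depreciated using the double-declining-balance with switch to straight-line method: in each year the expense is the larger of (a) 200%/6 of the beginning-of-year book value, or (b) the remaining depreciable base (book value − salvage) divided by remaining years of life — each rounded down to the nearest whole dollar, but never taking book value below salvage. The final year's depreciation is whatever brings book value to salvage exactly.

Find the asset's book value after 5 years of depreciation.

$18,796

Depreciable base = $146,772 − $8,600 = $138,172.
Year 1: DB = ⌊$146,772 × 200%/6⌋ = $48,924; SL = ⌊$138,172/6⌋ = $23,028 → take DB $48,924. Book value $97,848.
Year 2: DB = ⌊$97,848 × 200%/6⌋ = $32,616; SL = ⌊$89,248/5⌋ = $17,849 → take DB $32,616. Book value $65,232.
Year 3: DB = ⌊$65,232 × 200%/6⌋ = $21,744; SL = ⌊$56,632/4⌋ = $14,158 → take DB $21,744. Book value $43,488.
Year 4: DB = ⌊$43,488 × 200%/6⌋ = $14,496; SL = ⌊$34,888/3⌋ = $11,629 → take DB $14,496. Book value $28,992.
Year 5: DB = ⌊$28,992 × 200%/6⌋ = $9,664; SL = ⌊$20,392/2⌋ = $10,196 → take SL $10,196. Book value $18,796.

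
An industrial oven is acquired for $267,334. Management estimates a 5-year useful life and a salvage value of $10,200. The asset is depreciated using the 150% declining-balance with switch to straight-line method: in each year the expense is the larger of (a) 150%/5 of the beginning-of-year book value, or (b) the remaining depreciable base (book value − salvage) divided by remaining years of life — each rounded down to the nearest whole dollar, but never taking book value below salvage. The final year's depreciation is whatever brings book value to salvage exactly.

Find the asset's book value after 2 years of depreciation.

$130,994

Depreciable base = $267,334 − $10,200 = $257,134.
Year 1: DB = ⌊$267,334 × 150%/5⌋ = $80,200; SL = ⌊$257,134/5⌋ = $51,426 → take DB $80,200. Book value $187,134.
Year 2: DB = ⌊$187,134 × 150%/5⌋ = $56,140; SL = ⌊$176,934/4⌋ = $44,233 → take DB $56,140. Book value $130,994.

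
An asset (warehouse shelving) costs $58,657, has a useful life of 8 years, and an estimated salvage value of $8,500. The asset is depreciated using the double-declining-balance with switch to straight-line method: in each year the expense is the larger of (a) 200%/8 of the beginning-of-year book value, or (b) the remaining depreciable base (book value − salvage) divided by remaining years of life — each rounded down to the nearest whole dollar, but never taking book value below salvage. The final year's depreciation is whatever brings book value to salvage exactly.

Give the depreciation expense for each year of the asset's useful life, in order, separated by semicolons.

$14,664; $10,998; $8,248; $6,186; $4,640; $3,480; $1,941; $0

Depreciable base = $58,657 − $8,500 = $50,157.
Year 1: DB = ⌊$58,657 × 200%/8⌋ = $14,664; SL = ⌊$50,157/8⌋ = $6,269 → take DB $14,664. Book value $43,993.
Year 2: DB = ⌊$43,993 × 200%/8⌋ = $10,998; SL = ⌊$35,493/7⌋ = $5,070 → take DB $10,998. Book value $32,995.
Year 3: DB = ⌊$32,995 × 200%/8⌋ = $8,248; SL = ⌊$24,495/6⌋ = $4,082 → take DB $8,248. Book value $24,747.
Year 4: DB = ⌊$24,747 × 200%/8⌋ = $6,186; SL = ⌊$16,247/5⌋ = $3,249 → take DB $6,186. Book value $18,561.
Year 5: DB = ⌊$18,561 × 200%/8⌋ = $4,640; SL = ⌊$10,061/4⌋ = $2,515 → take DB $4,640. Book value $13,921.
Year 6: DB = ⌊$13,921 × 200%/8⌋ = $3,480; SL = ⌊$5,421/3⌋ = $1,807 → take DB $3,480. Book value $10,441.
Year 7: DB = ⌊$10,441 × 200%/8⌋ = $2,610; SL = ⌊$1,941/2⌋ = $970 → take DB $2,610, capped at $1,941. Book value $8,500.
Year 8 (final): $8,500 − $8,500 = $0. Book value $8,500.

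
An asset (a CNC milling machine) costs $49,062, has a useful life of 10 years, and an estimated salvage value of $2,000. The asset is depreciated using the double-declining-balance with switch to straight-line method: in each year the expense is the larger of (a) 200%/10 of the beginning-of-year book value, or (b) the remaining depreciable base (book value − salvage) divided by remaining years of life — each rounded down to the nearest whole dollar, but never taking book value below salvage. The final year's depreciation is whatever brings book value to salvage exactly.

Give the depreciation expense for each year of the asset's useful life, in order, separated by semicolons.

$9,812; $7,850; $6,280; $5,024; $4,019; $3,215; $2,715; $2,715; $2,716; $2,716

Depreciable base = $49,062 − $2,000 = $47,062.
Year 1: DB = ⌊$49,062 × 200%/10⌋ = $9,812; SL = ⌊$47,062/10⌋ = $4,706 → take DB $9,812. Book value $39,250.
Year 2: DB = ⌊$39,250 × 200%/10⌋ = $7,850; SL = ⌊$37,250/9⌋ = $4,138 → take DB $7,850. Book value $31,400.
Year 3: DB = ⌊$31,400 × 200%/10⌋ = $6,280; SL = ⌊$29,400/8⌋ = $3,675 → take DB $6,280. Book value $25,120.
Year 4: DB = ⌊$25,120 × 200%/10⌋ = $5,024; SL = ⌊$23,120/7⌋ = $3,302 → take DB $5,024. Book value $20,096.
Year 5: DB = ⌊$20,096 × 200%/10⌋ = $4,019; SL = ⌊$18,096/6⌋ = $3,016 → take DB $4,019. Book value $16,077.
Year 6: DB = ⌊$16,077 × 200%/10⌋ = $3,215; SL = ⌊$14,077/5⌋ = $2,815 → take DB $3,215. Book value $12,862.
Year 7: DB = ⌊$12,862 × 200%/10⌋ = $2,572; SL = ⌊$10,862/4⌋ = $2,715 → take SL $2,715. Book value $10,147.
Year 8: DB = ⌊$10,147 × 200%/10⌋ = $2,029; SL = ⌊$8,147/3⌋ = $2,715 → take SL $2,715. Book value $7,432.
Year 9: DB = ⌊$7,432 × 200%/10⌋ = $1,486; SL = ⌊$5,432/2⌋ = $2,716 → take SL $2,716. Book value $4,716.
Year 10 (final): $4,716 − $2,000 = $2,716. Book value $2,000.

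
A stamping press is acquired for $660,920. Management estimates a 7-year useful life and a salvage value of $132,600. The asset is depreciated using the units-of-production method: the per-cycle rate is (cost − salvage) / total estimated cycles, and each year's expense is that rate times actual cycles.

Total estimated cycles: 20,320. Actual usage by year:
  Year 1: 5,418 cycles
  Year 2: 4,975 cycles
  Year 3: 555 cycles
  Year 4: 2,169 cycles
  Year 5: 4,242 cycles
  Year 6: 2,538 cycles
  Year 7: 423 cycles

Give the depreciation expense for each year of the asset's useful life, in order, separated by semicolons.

$140,868; $129,350; $14,430; $56,394; $110,292; $65,988; $10,998

Depreciable base = $660,920 − $132,600 = $528,320.
Rate = $528,320 / 20,320 cycles = $26 per cycle.
Year 1: 5,418 × $26 = $140,868. Book value $520,052.
Year 2: 4,975 × $26 = $129,350. Book value $390,702.
Year 3: 555 × $26 = $14,430. Book value $376,272.
Year 4: 2,169 × $26 = $56,394. Book value $319,878.
Year 5: 4,242 × $26 = $110,292. Book value $209,586.
Year 6: 2,538 × $26 = $65,988. Book value $143,598.
Year 7: 423 × $26 = $10,998. Book value $132,600.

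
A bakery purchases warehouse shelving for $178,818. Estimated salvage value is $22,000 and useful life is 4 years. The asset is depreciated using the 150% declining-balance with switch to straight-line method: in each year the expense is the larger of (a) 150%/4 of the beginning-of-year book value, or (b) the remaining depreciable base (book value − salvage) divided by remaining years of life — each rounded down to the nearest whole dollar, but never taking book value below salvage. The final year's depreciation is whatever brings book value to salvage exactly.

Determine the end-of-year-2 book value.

$69,852

Depreciable base = $178,818 − $22,000 = $156,818.
Year 1: DB = ⌊$178,818 × 150%/4⌋ = $67,056; SL = ⌊$156,818/4⌋ = $39,204 → take DB $67,056. Book value $111,762.
Year 2: DB = ⌊$111,762 × 150%/4⌋ = $41,910; SL = ⌊$89,762/3⌋ = $29,920 → take DB $41,910. Book value $69,852.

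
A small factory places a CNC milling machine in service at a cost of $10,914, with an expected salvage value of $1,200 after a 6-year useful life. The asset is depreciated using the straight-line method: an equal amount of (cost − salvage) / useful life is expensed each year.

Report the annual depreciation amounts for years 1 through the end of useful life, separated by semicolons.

$1,619; $1,619; $1,619; $1,619; $1,619; $1,619

Depreciable base = $10,914 − $1,200 = $9,714.
Annual expense = $9,714 / 6 = $1,619.
End of year 1: book value $9,295.
End of year 2: book value $7,676.
End of year 3: book value $6,057.
End of year 4: book value $4,438.
End of year 5: book value $2,819.
End of year 6: book value $1,200.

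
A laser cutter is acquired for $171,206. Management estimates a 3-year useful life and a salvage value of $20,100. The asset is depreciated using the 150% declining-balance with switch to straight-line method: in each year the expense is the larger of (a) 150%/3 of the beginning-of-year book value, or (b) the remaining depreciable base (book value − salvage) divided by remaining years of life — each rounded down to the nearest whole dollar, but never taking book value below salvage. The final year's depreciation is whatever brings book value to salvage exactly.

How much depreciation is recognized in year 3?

Depreciable base = $171,206 − $20,100 = $151,106.
Year 1: DB = ⌊$171,206 × 150%/3⌋ = $85,603; SL = ⌊$151,106/3⌋ = $50,368 → take DB $85,603. Book value $85,603.
Year 2: DB = ⌊$85,603 × 150%/3⌋ = $42,801; SL = ⌊$65,503/2⌋ = $32,751 → take DB $42,801. Book value $42,802.
Year 3 (final): $42,802 − $20,100 = $22,702. Book value $20,100.

$22,702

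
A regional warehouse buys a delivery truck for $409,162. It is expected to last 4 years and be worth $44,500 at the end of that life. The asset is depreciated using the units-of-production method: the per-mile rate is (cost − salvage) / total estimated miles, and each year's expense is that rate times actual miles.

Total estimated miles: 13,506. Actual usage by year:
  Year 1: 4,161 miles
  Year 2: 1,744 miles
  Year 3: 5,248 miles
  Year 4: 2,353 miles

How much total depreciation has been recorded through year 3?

$301,131

Depreciable base = $409,162 − $44,500 = $364,662.
Rate = $364,662 / 13,506 miles = $27 per mile.
Year 1: 4,161 × $27 = $112,347. Book value $296,815.
Year 2: 1,744 × $27 = $47,088. Book value $249,727.
Year 3: 5,248 × $27 = $141,696. Book value $108,031.
Accumulated through year 3 = $409,162 − $108,031 = $301,131.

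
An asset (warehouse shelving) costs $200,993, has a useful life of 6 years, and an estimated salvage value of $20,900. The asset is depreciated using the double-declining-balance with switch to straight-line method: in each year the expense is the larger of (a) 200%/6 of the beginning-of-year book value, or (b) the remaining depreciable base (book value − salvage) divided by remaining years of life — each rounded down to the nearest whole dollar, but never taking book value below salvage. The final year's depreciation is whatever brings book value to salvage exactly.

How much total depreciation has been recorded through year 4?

$161,290

Depreciable base = $200,993 − $20,900 = $180,093.
Year 1: DB = ⌊$200,993 × 200%/6⌋ = $66,997; SL = ⌊$180,093/6⌋ = $30,015 → take DB $66,997. Book value $133,996.
Year 2: DB = ⌊$133,996 × 200%/6⌋ = $44,665; SL = ⌊$113,096/5⌋ = $22,619 → take DB $44,665. Book value $89,331.
Year 3: DB = ⌊$89,331 × 200%/6⌋ = $29,777; SL = ⌊$68,431/4⌋ = $17,107 → take DB $29,777. Book value $59,554.
Year 4: DB = ⌊$59,554 × 200%/6⌋ = $19,851; SL = ⌊$38,654/3⌋ = $12,884 → take DB $19,851. Book value $39,703.
Accumulated through year 4 = $200,993 − $39,703 = $161,290.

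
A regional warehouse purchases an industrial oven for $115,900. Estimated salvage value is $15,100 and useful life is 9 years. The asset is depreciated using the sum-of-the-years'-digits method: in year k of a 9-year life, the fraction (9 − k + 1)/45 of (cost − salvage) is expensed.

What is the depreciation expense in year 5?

Depreciable base = $115,900 − $15,100 = $100,800.
Sum of the years' digits = 9+8+7+6+5+4+3+2+1 = 45.
Year 1: $100,800 × 9/45 = $20,160. Book value $95,740.
Year 2: $100,800 × 8/45 = $17,920. Book value $77,820.
Year 3: $100,800 × 7/45 = $15,680. Book value $62,140.
Year 4: $100,800 × 6/45 = $13,440. Book value $48,700.
Year 5: $100,800 × 5/45 = $11,200. Book value $37,500.

$11,200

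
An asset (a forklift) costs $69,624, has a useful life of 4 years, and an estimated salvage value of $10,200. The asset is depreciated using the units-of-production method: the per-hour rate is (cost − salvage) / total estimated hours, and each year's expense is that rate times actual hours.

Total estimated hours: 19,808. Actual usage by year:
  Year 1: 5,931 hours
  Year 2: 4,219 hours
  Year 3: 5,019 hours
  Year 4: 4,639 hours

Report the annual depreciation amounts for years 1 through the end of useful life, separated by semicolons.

Depreciable base = $69,624 − $10,200 = $59,424.
Rate = $59,424 / 19,808 hours = $3 per hour.
Year 1: 5,931 × $3 = $17,793. Book value $51,831.
Year 2: 4,219 × $3 = $12,657. Book value $39,174.
Year 3: 5,019 × $3 = $15,057. Book value $24,117.
Year 4: 4,639 × $3 = $13,917. Book value $10,200.

$17,793; $12,657; $15,057; $13,917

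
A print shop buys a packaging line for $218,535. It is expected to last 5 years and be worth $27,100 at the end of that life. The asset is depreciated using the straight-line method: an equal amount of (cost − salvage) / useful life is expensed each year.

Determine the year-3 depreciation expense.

Depreciable base = $218,535 − $27,100 = $191,435.
Annual expense = $191,435 / 5 = $38,287.

$38,287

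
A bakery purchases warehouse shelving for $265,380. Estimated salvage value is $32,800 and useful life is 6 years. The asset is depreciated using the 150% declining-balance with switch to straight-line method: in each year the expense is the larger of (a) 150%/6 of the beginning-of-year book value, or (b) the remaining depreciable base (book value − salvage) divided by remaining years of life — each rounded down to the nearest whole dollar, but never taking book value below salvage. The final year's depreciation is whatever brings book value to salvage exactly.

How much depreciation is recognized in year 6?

Depreciable base = $265,380 − $32,800 = $232,580.
Year 1: DB = ⌊$265,380 × 150%/6⌋ = $66,345; SL = ⌊$232,580/6⌋ = $38,763 → take DB $66,345. Book value $199,035.
Year 2: DB = ⌊$199,035 × 150%/6⌋ = $49,758; SL = ⌊$166,235/5⌋ = $33,247 → take DB $49,758. Book value $149,277.
Year 3: DB = ⌊$149,277 × 150%/6⌋ = $37,319; SL = ⌊$116,477/4⌋ = $29,119 → take DB $37,319. Book value $111,958.
Year 4: DB = ⌊$111,958 × 150%/6⌋ = $27,989; SL = ⌊$79,158/3⌋ = $26,386 → take DB $27,989. Book value $83,969.
Year 5: DB = ⌊$83,969 × 150%/6⌋ = $20,992; SL = ⌊$51,169/2⌋ = $25,584 → take SL $25,584. Book value $58,385.
Year 6 (final): $58,385 − $32,800 = $25,585. Book value $32,800.

$25,585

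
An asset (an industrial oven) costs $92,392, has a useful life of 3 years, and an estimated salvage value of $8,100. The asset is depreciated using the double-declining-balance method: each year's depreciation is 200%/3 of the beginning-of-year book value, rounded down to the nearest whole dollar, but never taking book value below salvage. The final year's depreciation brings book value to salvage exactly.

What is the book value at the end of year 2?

$10,266

Depreciable base = $92,392 − $8,100 = $84,292.
Year 1: ⌊$92,392 × 200%/3⌋ = $61,594. Book value $30,798.
Year 2: ⌊$30,798 × 200%/3⌋ = $20,532. Book value $10,266.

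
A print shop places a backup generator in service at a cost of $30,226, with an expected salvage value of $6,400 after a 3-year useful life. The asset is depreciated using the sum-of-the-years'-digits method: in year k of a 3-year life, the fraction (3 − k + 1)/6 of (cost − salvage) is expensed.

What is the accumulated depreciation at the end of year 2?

$19,855

Depreciable base = $30,226 − $6,400 = $23,826.
Sum of the years' digits = 3+2+1 = 6.
Year 1: $23,826 × 3/6 = $11,913. Book value $18,313.
Year 2: $23,826 × 2/6 = $7,942. Book value $10,371.
Accumulated through year 2 = $30,226 − $10,371 = $19,855.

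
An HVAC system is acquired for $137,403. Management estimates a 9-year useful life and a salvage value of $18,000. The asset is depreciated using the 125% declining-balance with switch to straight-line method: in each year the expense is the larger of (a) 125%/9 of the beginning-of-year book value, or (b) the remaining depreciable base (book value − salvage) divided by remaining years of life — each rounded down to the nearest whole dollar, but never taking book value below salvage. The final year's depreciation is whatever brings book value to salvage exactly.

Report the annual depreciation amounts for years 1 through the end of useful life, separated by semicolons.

Depreciable base = $137,403 − $18,000 = $119,403.
Year 1: DB = ⌊$137,403 × 125%/9⌋ = $19,083; SL = ⌊$119,403/9⌋ = $13,267 → take DB $19,083. Book value $118,320.
Year 2: DB = ⌊$118,320 × 125%/9⌋ = $16,433; SL = ⌊$100,320/8⌋ = $12,540 → take DB $16,433. Book value $101,887.
Year 3: DB = ⌊$101,887 × 125%/9⌋ = $14,150; SL = ⌊$83,887/7⌋ = $11,983 → take DB $14,150. Book value $87,737.
Year 4: DB = ⌊$87,737 × 125%/9⌋ = $12,185; SL = ⌊$69,737/6⌋ = $11,622 → take DB $12,185. Book value $75,552.
Year 5: DB = ⌊$75,552 × 125%/9⌋ = $10,493; SL = ⌊$57,552/5⌋ = $11,510 → take SL $11,510. Book value $64,042.
Year 6: DB = ⌊$64,042 × 125%/9⌋ = $8,894; SL = ⌊$46,042/4⌋ = $11,510 → take SL $11,510. Book value $52,532.
Year 7: DB = ⌊$52,532 × 125%/9⌋ = $7,296; SL = ⌊$34,532/3⌋ = $11,510 → take SL $11,510. Book value $41,022.
Year 8: DB = ⌊$41,022 × 125%/9⌋ = $5,697; SL = ⌊$23,022/2⌋ = $11,511 → take SL $11,511. Book value $29,511.
Year 9 (final): $29,511 − $18,000 = $11,511. Book value $18,000.

$19,083; $16,433; $14,150; $12,185; $11,510; $11,510; $11,510; $11,511; $11,511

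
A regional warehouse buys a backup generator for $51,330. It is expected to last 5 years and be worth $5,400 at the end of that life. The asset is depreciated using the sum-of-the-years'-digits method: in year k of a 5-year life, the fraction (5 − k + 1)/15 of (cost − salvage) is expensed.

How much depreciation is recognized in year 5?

Depreciable base = $51,330 − $5,400 = $45,930.
Sum of the years' digits = 5+4+3+2+1 = 15.
Year 1: $45,930 × 5/15 = $15,310. Book value $36,020.
Year 2: $45,930 × 4/15 = $12,248. Book value $23,772.
Year 3: $45,930 × 3/15 = $9,186. Book value $14,586.
Year 4: $45,930 × 2/15 = $6,124. Book value $8,462.
Year 5: $45,930 × 1/15 = $3,062. Book value $5,400.

$3,062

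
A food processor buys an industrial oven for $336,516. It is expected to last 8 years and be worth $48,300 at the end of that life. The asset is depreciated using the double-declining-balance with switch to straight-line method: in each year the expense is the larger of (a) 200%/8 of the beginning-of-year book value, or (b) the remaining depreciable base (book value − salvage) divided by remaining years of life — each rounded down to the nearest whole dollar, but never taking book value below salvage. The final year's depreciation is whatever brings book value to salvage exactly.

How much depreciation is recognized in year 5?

Depreciable base = $336,516 − $48,300 = $288,216.
Year 1: DB = ⌊$336,516 × 200%/8⌋ = $84,129; SL = ⌊$288,216/8⌋ = $36,027 → take DB $84,129. Book value $252,387.
Year 2: DB = ⌊$252,387 × 200%/8⌋ = $63,096; SL = ⌊$204,087/7⌋ = $29,155 → take DB $63,096. Book value $189,291.
Year 3: DB = ⌊$189,291 × 200%/8⌋ = $47,322; SL = ⌊$140,991/6⌋ = $23,498 → take DB $47,322. Book value $141,969.
Year 4: DB = ⌊$141,969 × 200%/8⌋ = $35,492; SL = ⌊$93,669/5⌋ = $18,733 → take DB $35,492. Book value $106,477.
Year 5: DB = ⌊$106,477 × 200%/8⌋ = $26,619; SL = ⌊$58,177/4⌋ = $14,544 → take DB $26,619. Book value $79,858.

$26,619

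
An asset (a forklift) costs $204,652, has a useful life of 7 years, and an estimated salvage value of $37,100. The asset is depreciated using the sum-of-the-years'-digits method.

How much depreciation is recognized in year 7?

$5,984

Depreciable base = $204,652 − $37,100 = $167,552.
Sum of the years' digits = 7+6+5+4+3+2+1 = 28.
Year 1: $167,552 × 7/28 = $41,888. Book value $162,764.
Year 2: $167,552 × 6/28 = $35,904. Book value $126,860.
Year 3: $167,552 × 5/28 = $29,920. Book value $96,940.
Year 4: $167,552 × 4/28 = $23,936. Book value $73,004.
Year 5: $167,552 × 3/28 = $17,952. Book value $55,052.
Year 6: $167,552 × 2/28 = $11,968. Book value $43,084.
Year 7: $167,552 × 1/28 = $5,984. Book value $37,100.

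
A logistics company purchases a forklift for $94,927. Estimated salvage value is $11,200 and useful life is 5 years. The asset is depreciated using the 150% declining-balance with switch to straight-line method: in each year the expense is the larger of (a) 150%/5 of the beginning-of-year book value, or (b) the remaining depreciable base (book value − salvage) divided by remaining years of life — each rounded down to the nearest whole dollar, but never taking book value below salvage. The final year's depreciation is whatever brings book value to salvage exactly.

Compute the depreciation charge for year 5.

$10,681

Depreciable base = $94,927 − $11,200 = $83,727.
Year 1: DB = ⌊$94,927 × 150%/5⌋ = $28,478; SL = ⌊$83,727/5⌋ = $16,745 → take DB $28,478. Book value $66,449.
Year 2: DB = ⌊$66,449 × 150%/5⌋ = $19,934; SL = ⌊$55,249/4⌋ = $13,812 → take DB $19,934. Book value $46,515.
Year 3: DB = ⌊$46,515 × 150%/5⌋ = $13,954; SL = ⌊$35,315/3⌋ = $11,771 → take DB $13,954. Book value $32,561.
Year 4: DB = ⌊$32,561 × 150%/5⌋ = $9,768; SL = ⌊$21,361/2⌋ = $10,680 → take SL $10,680. Book value $21,881.
Year 5 (final): $21,881 − $11,200 = $10,681. Book value $11,200.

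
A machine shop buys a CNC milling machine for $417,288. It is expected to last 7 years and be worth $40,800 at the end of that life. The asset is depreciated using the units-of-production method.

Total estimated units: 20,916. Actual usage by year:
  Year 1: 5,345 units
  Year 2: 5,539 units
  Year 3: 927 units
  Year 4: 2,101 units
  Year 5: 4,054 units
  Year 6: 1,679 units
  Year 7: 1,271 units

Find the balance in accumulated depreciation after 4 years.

Depreciable base = $417,288 − $40,800 = $376,488.
Rate = $376,488 / 20,916 units = $18 per unit.
Year 1: 5,345 × $18 = $96,210. Book value $321,078.
Year 2: 5,539 × $18 = $99,702. Book value $221,376.
Year 3: 927 × $18 = $16,686. Book value $204,690.
Year 4: 2,101 × $18 = $37,818. Book value $166,872.
Accumulated through year 4 = $417,288 − $166,872 = $250,416.

$250,416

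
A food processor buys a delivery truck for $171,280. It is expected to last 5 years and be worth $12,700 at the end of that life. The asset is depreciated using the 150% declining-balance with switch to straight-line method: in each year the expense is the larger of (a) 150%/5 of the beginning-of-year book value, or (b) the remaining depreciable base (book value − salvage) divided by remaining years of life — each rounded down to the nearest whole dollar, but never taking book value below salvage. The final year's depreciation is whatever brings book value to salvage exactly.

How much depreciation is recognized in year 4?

$23,025

Depreciable base = $171,280 − $12,700 = $158,580.
Year 1: DB = ⌊$171,280 × 150%/5⌋ = $51,384; SL = ⌊$158,580/5⌋ = $31,716 → take DB $51,384. Book value $119,896.
Year 2: DB = ⌊$119,896 × 150%/5⌋ = $35,968; SL = ⌊$107,196/4⌋ = $26,799 → take DB $35,968. Book value $83,928.
Year 3: DB = ⌊$83,928 × 150%/5⌋ = $25,178; SL = ⌊$71,228/3⌋ = $23,742 → take DB $25,178. Book value $58,750.
Year 4: DB = ⌊$58,750 × 150%/5⌋ = $17,625; SL = ⌊$46,050/2⌋ = $23,025 → take SL $23,025. Book value $35,725.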